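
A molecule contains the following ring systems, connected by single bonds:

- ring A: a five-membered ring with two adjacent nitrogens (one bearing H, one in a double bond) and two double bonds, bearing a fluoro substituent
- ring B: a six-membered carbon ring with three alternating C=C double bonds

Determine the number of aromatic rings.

Ring A is fully conjugated (every ring atom contributes a p orbital); 2 ring double bonds (4 π electrons) plus a heteroatom lone pair (2) give 6 π electrons. Since 6 = 4n+2 (n=1), ring A is aromatic (pyrazole).
Ring B has a continuous p-orbital overlap around the ring; 3 ring double bonds give 6 π electrons. That satisfies 4n+2 with n=1, so ring B is aromatic (benzene).
Aromatic: A, B. Total: 2.

2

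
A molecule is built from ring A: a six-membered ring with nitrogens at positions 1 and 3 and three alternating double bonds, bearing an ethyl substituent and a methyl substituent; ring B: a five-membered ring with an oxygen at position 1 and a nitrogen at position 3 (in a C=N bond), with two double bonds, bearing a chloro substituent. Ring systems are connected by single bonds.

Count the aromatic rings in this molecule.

Ring A is fully conjugated (every ring atom contributes a p orbital); 3 ring double bonds give 6 π electrons. That satisfies 4n+2 with n=1, so ring A is aromatic (pyrimidine).
Ring B has a continuous p-orbital overlap around the ring; 2 ring double bonds (4 π electrons) plus a heteroatom lone pair (2) give 6 π electrons. That satisfies 4n+2 with n=1, so ring B is aromatic (oxazole).
Aromatic: A, B. Total: 2.

2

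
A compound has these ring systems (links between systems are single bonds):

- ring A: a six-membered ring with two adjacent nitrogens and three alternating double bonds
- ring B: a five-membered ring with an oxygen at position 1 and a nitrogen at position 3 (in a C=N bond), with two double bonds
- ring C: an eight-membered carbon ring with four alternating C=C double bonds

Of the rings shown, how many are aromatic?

Ring A has a continuous p-orbital overlap around the ring; 3 ring double bonds give 6 π electrons. 6 = 4(1)+2, so ring A is aromatic (pyridazine).
Ring B is fully conjugated (every ring atom contributes a p orbital); 2 ring double bonds (4 π electrons) plus a heteroatom lone pair (2) give 6 π electrons. 6 = 4(1)+2, so ring B is aromatic (oxazole).
Ring C has only sp² ring atoms; a planar conformation would have a fully conjugated π system of 8 electrons. But 8 = 4(2), which is 4n not 4n+2, so ring C is not aromatic (cyclooctatetraene) — cyclooctatetraene distorts into a non-planar tub to avoid antiaromaticity.
Aromatic: A, B. Total: 2.

2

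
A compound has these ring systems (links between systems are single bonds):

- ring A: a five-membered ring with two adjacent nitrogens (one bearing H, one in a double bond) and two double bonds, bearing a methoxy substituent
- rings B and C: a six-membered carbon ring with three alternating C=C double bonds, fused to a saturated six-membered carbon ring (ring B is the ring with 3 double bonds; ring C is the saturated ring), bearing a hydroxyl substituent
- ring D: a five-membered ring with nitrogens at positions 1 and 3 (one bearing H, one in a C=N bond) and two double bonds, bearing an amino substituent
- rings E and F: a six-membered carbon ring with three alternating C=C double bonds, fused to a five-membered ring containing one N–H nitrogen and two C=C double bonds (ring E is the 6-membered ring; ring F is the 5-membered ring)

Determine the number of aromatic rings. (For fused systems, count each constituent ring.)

Ring A is fully conjugated (every ring atom contributes a p orbital); 2 ring double bonds (4 π electrons) plus a heteroatom lone pair (2) give 6 π electrons. 6 = 4(1)+2, so ring A is aromatic (pyrazole).
Ring B is planar and fully conjugated; 3 ring double bonds give 6 π electrons. That satisfies 4n+2 with n=1, so ring B is aromatic (benzene ring).
Ring C has four sp³ carbons, so it is not fully conjugated — not aromatic (cyclohexane ring).
Ring D is planar and fully conjugated; 2 ring double bonds (4 π electrons) plus a heteroatom lone pair (2) give 6 π electrons. Since 6 = 4n+2 (n=1), ring D is aromatic (imidazole).
Rings E and F form a fused bicyclic system (with one N–H) with 9 sp² atoms and 10 π electrons from ring double bonds plus a heteroatom lone pair. 10 = 4(2)+2, so the system is aromatic and both rings count as aromatic (indole).
Aromatic: A, B, D, E, F. Total: 5.

5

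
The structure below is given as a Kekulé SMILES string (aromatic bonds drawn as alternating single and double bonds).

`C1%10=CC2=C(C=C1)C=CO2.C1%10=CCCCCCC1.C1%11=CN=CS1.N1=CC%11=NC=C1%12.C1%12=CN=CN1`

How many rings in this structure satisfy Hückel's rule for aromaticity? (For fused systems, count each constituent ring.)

5

The SMILES encodes a six-membered carbon ring with three alternating C=C double bonds, fused to a five-membered ring containing one oxygen and two C=C double bonds; an eight-membered carbon ring with one C=C double bond; a five-membered ring with a sulfur at position 1 and a nitrogen at position 3 (in a C=N bond), with two double bonds; a six-membered ring with nitrogens at positions 1 and 4 and three alternating double bonds; a five-membered ring with nitrogens at positions 1 and 3 (one bearing H, one in a C=N bond) and two double bonds.
The fused 6/5-membered bicyclic (with one oxygen) is a single π system with 9 sp² atoms and 10 π electrons from ring double bonds plus a heteroatom lone pair. 10 = 4(2)+2, so the system is aromatic and both rings count as aromatic (benzofuran).
The 8-membered ring has six sp³ carbons, so it is not fully conjugated — not aromatic (cyclooctene).
The 5-membered ring with one sulfur and one =N– has a continuous p-orbital overlap around the ring; 2 ring double bonds (4 π electrons) plus a heteroatom lone pair (2) give 6 π electrons. Since 6 = 4n+2 (n=1), it is aromatic (thiazole).
The 6-membered ring with two nitrogens (1,4) is planar and fully conjugated; 3 ring double bonds give 6 π electrons. 6 = 4(1)+2, so it is aromatic (pyrazine).
The 5-membered ring with two nitrogens (one N–H, one =N–) is planar and fully conjugated; 2 ring double bonds (4 π electrons) plus a heteroatom lone pair (2) give 6 π electrons. That satisfies 4n+2 with n=1, so it is aromatic (imidazole).
5 of the 6 rings are aromatic. Total: 5.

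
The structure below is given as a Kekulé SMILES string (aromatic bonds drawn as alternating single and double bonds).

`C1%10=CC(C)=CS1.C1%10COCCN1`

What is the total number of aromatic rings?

1

The SMILES encodes a five-membered ring of four carbons and one sulfur, with two C=C double bonds; a six-membered saturated ring with an oxygen and an N–H nitrogen at positions 1 and 4.
The 5-membered ring with one sulfur has a continuous p-orbital overlap around the ring; 2 ring double bonds (4 π electrons) plus a heteroatom lone pair (2) give 6 π electrons. That satisfies 4n+2 with n=1, so it is aromatic (thiophene).
The 6-membered ring with one oxygen and one N–H (1,4) has only sp³ atoms, so it is not fully conjugated — not aromatic (morpholine).
1 of the 2 rings is aromatic. Total: 1.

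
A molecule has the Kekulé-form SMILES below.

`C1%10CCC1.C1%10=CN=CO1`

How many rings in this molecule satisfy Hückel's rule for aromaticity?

1

The SMILES encodes a four-membered saturated carbon ring; a five-membered ring with an oxygen at position 1 and a nitrogen at position 3 (in a C=N bond), with two double bonds.
The 4-membered ring has only sp³ atoms, so it is not fully conjugated — not aromatic (cyclobutane).
The 5-membered ring with one oxygen and one =N– has a continuous p-orbital overlap around the ring; 2 ring double bonds (4 π electrons) plus a heteroatom lone pair (2) give 6 π electrons. That satisfies 4n+2 with n=1, so it is aromatic (oxazole).
1 of the 2 rings is aromatic. Total: 1.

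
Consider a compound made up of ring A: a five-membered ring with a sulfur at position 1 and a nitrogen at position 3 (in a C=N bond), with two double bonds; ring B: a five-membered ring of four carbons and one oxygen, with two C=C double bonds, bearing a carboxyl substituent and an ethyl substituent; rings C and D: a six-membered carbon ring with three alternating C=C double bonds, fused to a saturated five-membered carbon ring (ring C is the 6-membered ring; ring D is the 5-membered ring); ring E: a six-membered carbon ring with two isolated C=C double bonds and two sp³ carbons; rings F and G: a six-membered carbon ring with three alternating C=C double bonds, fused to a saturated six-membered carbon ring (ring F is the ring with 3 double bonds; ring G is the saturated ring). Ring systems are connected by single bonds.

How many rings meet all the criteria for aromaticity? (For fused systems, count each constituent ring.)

Ring A has a continuous p-orbital overlap around the ring; 2 ring double bonds (4 π electrons) plus a heteroatom lone pair (2) give 6 π electrons. 6 = 4(1)+2, so ring A is aromatic (thiazole).
Ring B is fully conjugated (every ring atom contributes a p orbital); 2 ring double bonds (4 π electrons) plus a heteroatom lone pair (2) give 6 π electrons. 6 = 4(1)+2, so ring B is aromatic (furan).
Ring C is fully conjugated (every ring atom contributes a p orbital); 3 ring double bonds give 6 π electrons. Since 6 = 4n+2 (n=1), ring C is aromatic (benzene ring).
Ring D has three sp³ carbons, so it is not fully conjugated — not aromatic (cyclopentane ring).
Ring E has two sp³ carbons, so it is not fully conjugated — not aromatic (1,4-cyclohexadiene).
Ring F is planar and fully conjugated; 3 ring double bonds give 6 π electrons. 6 = 4(1)+2, so ring F is aromatic (benzene ring).
Ring G has four sp³ carbons, so it is not fully conjugated — not aromatic (cyclohexane ring).
Aromatic: A, B, C, F. Total: 4.

4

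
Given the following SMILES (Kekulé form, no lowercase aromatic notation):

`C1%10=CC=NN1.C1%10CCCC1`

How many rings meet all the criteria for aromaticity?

1

The SMILES encodes a five-membered ring with two adjacent nitrogens (one bearing H, one in a double bond) and two double bonds; a five-membered saturated carbon ring.
The 5-membered ring with two adjacent nitrogens (one N–H, one =N–) is fully conjugated (every ring atom contributes a p orbital); 2 ring double bonds (4 π electrons) plus a heteroatom lone pair (2) give 6 π electrons. 6 = 4(1)+2, so it is aromatic (pyrazole).
The 5-membered ring has only sp³ atoms, so it is not fully conjugated — not aromatic (cyclopentane).
1 of the 2 rings is aromatic. Total: 1.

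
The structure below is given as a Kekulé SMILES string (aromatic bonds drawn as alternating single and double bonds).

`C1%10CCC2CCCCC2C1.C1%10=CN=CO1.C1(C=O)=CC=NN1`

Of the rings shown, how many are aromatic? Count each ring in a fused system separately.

The SMILES encodes two fused six-membered saturated carbon rings; a five-membered ring with an oxygen at position 1 and a nitrogen at position 3 (in a C=N bond), with two double bonds; a five-membered ring with two adjacent nitrogens (one bearing H, one in a double bond) and two double bonds.
The 6-membered ring has only sp³ atoms, so it is not fully conjugated — not aromatic (cyclohexane ring).
The second 6-membered ring has only sp³ atoms, so it is not fully conjugated — not aromatic (cyclohexane ring).
The 5-membered ring with one oxygen and one =N– is fully conjugated (every ring atom contributes a p orbital); 2 ring double bonds (4 π electrons) plus a heteroatom lone pair (2) give 6 π electrons. 6 = 4(1)+2, so it is aromatic (oxazole).
The 5-membered ring with two adjacent nitrogens (one N–H, one =N–) is planar and fully conjugated; 2 ring double bonds (4 π electrons) plus a heteroatom lone pair (2) give 6 π electrons. 6 = 4(1)+2, so it is aromatic (pyrazole).
2 of the 4 rings are aromatic. Total: 2.

2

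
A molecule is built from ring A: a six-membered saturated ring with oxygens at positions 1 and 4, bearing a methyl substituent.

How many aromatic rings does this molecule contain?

Ring A has only sp³ atoms, so it is not fully conjugated — not aromatic (1,4-dioxane).

0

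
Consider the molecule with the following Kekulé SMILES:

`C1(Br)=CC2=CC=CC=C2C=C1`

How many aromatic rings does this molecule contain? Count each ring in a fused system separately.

The SMILES encodes two fused six-membered carbon rings, each with three alternating C=C double bonds.
The fused 6/6-membered bicyclic is a single π system with 10 sp² atoms and 10 π electrons from ring double bonds. 10 = 4(2)+2, so the system is aromatic and both rings count as aromatic (naphthalene).
2 of the 2 rings are aromatic. Total: 2.

2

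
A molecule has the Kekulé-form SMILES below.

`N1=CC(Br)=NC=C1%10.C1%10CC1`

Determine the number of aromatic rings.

1

The SMILES encodes a six-membered ring with nitrogens at positions 1 and 4 and three alternating double bonds; a three-membered saturated carbon ring.
The 6-membered ring with two nitrogens (1,4) has a continuous p-orbital overlap around the ring; 3 ring double bonds give 6 π electrons. 6 = 4(1)+2, so it is aromatic (pyrazine).
The 3-membered ring has only sp³ atoms, so it is not fully conjugated — not aromatic (cyclopropane).
1 of the 2 rings is aromatic. Total: 1.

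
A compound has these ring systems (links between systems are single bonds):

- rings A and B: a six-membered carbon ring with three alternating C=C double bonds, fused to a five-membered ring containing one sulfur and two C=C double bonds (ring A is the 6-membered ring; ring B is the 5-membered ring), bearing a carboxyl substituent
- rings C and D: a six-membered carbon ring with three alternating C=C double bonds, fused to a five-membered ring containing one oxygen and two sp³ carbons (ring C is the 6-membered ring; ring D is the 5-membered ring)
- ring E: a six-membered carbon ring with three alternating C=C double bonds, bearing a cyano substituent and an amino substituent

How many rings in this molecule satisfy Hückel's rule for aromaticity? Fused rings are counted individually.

4

Rings A and B form a fused bicyclic system (with one sulfur) with 9 sp² atoms and 10 π electrons from ring double bonds plus a heteroatom lone pair. 10 = 4(2)+2, so the system is aromatic and both rings count as aromatic (benzothiophene).
Ring C is planar and fully conjugated; 3 ring double bonds give 6 π electrons. 6 = 4(1)+2, so ring C is aromatic (benzene ring).
Ring D has two sp³ carbons, so it is not fully conjugated — not aromatic (oxolane ring).
Ring E is planar and fully conjugated; 3 ring double bonds give 6 π electrons. 6 = 4(1)+2, so ring E is aromatic (benzene).
Aromatic: A, B, C, E. Total: 4.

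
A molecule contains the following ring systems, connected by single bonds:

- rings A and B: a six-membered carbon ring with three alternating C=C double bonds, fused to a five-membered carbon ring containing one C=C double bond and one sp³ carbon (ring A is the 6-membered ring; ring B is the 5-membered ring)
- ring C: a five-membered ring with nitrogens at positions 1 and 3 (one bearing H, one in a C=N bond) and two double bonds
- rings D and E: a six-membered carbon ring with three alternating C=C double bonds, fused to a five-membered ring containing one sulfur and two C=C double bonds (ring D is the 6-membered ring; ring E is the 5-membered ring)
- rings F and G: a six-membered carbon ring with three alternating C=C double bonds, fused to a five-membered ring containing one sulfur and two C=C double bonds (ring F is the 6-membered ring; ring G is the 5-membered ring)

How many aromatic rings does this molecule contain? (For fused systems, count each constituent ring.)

Ring A has a continuous p-orbital overlap around the ring; 3 ring double bonds give 6 π electrons. That satisfies 4n+2 with n=1, so ring A is aromatic (benzene ring).
Ring B has one sp³ carbon, so it is not fully conjugated — not aromatic (cyclopentene ring).
Ring C is planar and fully conjugated; 2 ring double bonds (4 π electrons) plus a heteroatom lone pair (2) give 6 π electrons. That satisfies 4n+2 with n=1, so ring C is aromatic (imidazole).
Rings D and E form a fused bicyclic system (with one sulfur) with 9 sp² atoms and 10 π electrons from ring double bonds plus a heteroatom lone pair. 10 = 4(2)+2, so the system is aromatic and both rings count as aromatic (benzothiophene).
Rings F and G form a fused bicyclic system (with one sulfur) with 9 sp² atoms and 10 π electrons from ring double bonds plus a heteroatom lone pair. 10 = 4(2)+2, so the system is aromatic and both rings count as aromatic (benzothiophene).
Aromatic: A, C, D, E, F, G. Total: 6.

6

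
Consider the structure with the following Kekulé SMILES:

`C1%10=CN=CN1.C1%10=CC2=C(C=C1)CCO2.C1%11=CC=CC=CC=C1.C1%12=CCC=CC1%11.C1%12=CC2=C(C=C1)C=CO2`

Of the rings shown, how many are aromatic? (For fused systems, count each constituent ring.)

The SMILES encodes a five-membered ring with nitrogens at positions 1 and 3 (one bearing H, one in a C=N bond) and two double bonds; a six-membered carbon ring with three alternating C=C double bonds, fused to a five-membered ring containing one oxygen and two sp³ carbons; an eight-membered carbon ring with four alternating C=C double bonds; a six-membered carbon ring with two isolated C=C double bonds and two sp³ carbons; a six-membered carbon ring with three alternating C=C double bonds, fused to a five-membered ring containing one oxygen and two C=C double bonds.
The 5-membered ring with two nitrogens (one N–H, one =N–) is planar and fully conjugated; 2 ring double bonds (4 π electrons) plus a heteroatom lone pair (2) give 6 π electrons. Since 6 = 4n+2 (n=1), it is aromatic (imidazole).
The 6-membered ring has a continuous p-orbital overlap around the ring; 3 ring double bonds give 6 π electrons. That satisfies 4n+2 with n=1, so it is aromatic (benzene ring).
The 5-membered ring with one oxygen has two sp³ carbons, so it is not fully conjugated — not aromatic (oxolane ring).
The 8-membered ring has only sp² ring atoms; a planar conformation would have a fully conjugated π system of 8 electrons. But 8 = 4(2), which is 4n not 4n+2, so it is not aromatic (cyclooctatetraene) — cyclooctatetraene distorts into a non-planar tub to avoid antiaromaticity.
The second 6-membered ring has two sp³ carbons, so it is not fully conjugated — not aromatic (1,4-cyclohexadiene).
The fused 6/5-membered bicyclic (with one oxygen) is a single π system with 9 sp² atoms and 10 π electrons from ring double bonds plus a heteroatom lone pair. 10 = 4(2)+2, so the system is aromatic and both rings count as aromatic (benzofuran).
4 of the 7 rings are aromatic. Total: 4.

4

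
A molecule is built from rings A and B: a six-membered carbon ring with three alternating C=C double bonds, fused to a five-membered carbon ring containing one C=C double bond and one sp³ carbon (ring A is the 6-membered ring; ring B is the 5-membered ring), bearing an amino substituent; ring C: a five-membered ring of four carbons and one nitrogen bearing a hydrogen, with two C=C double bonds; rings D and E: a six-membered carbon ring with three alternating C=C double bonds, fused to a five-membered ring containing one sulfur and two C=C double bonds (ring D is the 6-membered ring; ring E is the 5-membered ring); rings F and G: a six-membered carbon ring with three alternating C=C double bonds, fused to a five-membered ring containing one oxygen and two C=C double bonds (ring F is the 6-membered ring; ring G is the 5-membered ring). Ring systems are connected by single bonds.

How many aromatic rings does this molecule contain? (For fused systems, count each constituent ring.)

6

Ring A is fully conjugated (every ring atom contributes a p orbital); 3 ring double bonds give 6 π electrons. 6 = 4(1)+2, so ring A is aromatic (benzene ring).
Ring B has one sp³ carbon, so it is not fully conjugated — not aromatic (cyclopentene ring).
Ring C is fully conjugated (every ring atom contributes a p orbital); 2 ring double bonds (4 π electrons) plus a heteroatom lone pair (2) give 6 π electrons. That satisfies 4n+2 with n=1, so ring C is aromatic (pyrrole).
Rings D and E form a fused bicyclic system (with one sulfur) with 9 sp² atoms and 10 π electrons from ring double bonds plus a heteroatom lone pair. 10 = 4(2)+2, so the system is aromatic and both rings count as aromatic (benzothiophene).
Rings F and G form a fused bicyclic system (with one oxygen) with 9 sp² atoms and 10 π electrons from ring double bonds plus a heteroatom lone pair. 10 = 4(2)+2, so the system is aromatic and both rings count as aromatic (benzofuran).
Aromatic: A, C, D, E, F, G. Total: 6.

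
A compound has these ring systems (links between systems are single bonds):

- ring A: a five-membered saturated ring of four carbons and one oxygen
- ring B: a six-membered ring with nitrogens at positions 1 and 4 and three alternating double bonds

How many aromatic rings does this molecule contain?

Ring A has only sp³ atoms, so it is not fully conjugated — not aromatic (tetrahydrofuran).
Ring B is planar and fully conjugated; 3 ring double bonds give 6 π electrons. Since 6 = 4n+2 (n=1), ring B is aromatic (pyrazine).
Aromatic: B. Total: 1.

1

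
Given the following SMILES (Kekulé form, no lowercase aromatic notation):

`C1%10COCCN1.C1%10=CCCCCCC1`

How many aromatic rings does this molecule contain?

0

The SMILES encodes a six-membered saturated ring with an oxygen and an N–H nitrogen at positions 1 and 4; an eight-membered carbon ring with one C=C double bond.
The 6-membered ring with one oxygen and one N–H (1,4) has only sp³ atoms, so it is not fully conjugated — not aromatic (morpholine).
The 8-membered ring has six sp³ carbons, so it is not fully conjugated — not aromatic (cyclooctene).
None of the rings are aromatic. Total: 0.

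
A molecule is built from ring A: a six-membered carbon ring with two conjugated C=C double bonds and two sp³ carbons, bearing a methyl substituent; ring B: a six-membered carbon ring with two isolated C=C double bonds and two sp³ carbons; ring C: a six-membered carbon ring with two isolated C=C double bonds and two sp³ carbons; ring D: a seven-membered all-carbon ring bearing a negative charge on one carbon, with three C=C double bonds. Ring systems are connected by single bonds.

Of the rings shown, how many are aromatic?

0

Ring A has two sp³ carbons, so it is not fully conjugated — not aromatic (1,3-cyclohexadiene).
Ring B has two sp³ carbons, so it is not fully conjugated — not aromatic (1,4-cyclohexadiene).
Ring C has two sp³ carbons, so it is not fully conjugated — not aromatic (1,4-cyclohexadiene).
Ring D has only sp² ring atoms; a planar conformation would have a fully conjugated π system of 8 electrons. But 8 = 4(2), which is 4n not 4n+2, so ring D is not aromatic (cycloheptatrienyl anion).
No ring is aromatic. Total: 0.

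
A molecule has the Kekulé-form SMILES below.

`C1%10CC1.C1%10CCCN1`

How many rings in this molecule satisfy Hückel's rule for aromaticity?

The SMILES encodes a three-membered saturated carbon ring; a five-membered saturated ring of four carbons and one N–H nitrogen.
The 3-membered ring has only sp³ atoms, so it is not fully conjugated — not aromatic (cyclopropane).
The 5-membered ring with one N–H has only sp³ atoms, so it is not fully conjugated — not aromatic (pyrrolidine).
None of the rings are aromatic. Total: 0.

0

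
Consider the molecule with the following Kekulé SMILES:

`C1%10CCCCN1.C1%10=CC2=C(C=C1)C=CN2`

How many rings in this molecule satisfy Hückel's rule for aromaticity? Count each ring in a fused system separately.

The SMILES encodes a six-membered saturated ring of five carbons and one N–H nitrogen; a six-membered carbon ring with three alternating C=C double bonds, fused to a five-membered ring containing one N–H nitrogen and two C=C double bonds.
The 6-membered ring with one N–H has only sp³ atoms, so it is not fully conjugated — not aromatic (piperidine).
The fused 6/5-membered bicyclic (with one N–H) is a single π system with 9 sp² atoms and 10 π electrons from ring double bonds plus a heteroatom lone pair. 10 = 4(2)+2, so the system is aromatic and both rings count as aromatic (indole).
2 of the 3 rings are aromatic. Total: 2.

2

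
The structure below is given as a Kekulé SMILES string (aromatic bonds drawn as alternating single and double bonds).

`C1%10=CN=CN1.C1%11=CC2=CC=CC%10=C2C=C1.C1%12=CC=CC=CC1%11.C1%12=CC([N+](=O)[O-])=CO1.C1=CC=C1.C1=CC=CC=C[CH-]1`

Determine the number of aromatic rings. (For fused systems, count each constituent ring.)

The SMILES encodes a five-membered ring with nitrogens at positions 1 and 3 (one bearing H, one in a C=N bond) and two double bonds; two fused six-membered carbon rings, each with three alternating C=C double bonds; a seven-membered carbon ring with three C=C double bonds and one sp³ carbon; a five-membered ring of four carbons and one oxygen, with two C=C double bonds; a four-membered carbon ring with two alternating C=C double bonds; a seven-membered all-carbon ring bearing a negative charge on one carbon, with three C=C double bonds.
The 5-membered ring with two nitrogens (one N–H, one =N–) is fully conjugated (every ring atom contributes a p orbital); 2 ring double bonds (4 π electrons) plus a heteroatom lone pair (2) give 6 π electrons. That satisfies 4n+2 with n=1, so it is aromatic (imidazole).
The fused 6/6-membered bicyclic is a single π system with 10 sp² atoms and 10 π electrons from ring double bonds. 10 = 4(2)+2, so the system is aromatic and both rings count as aromatic (naphthalene).
The 7-membered ring has one sp³ carbon, so it is not fully conjugated — not aromatic (cycloheptatriene).
The 5-membered ring with one oxygen has a continuous p-orbital overlap around the ring; 2 ring double bonds (4 π electrons) plus a heteroatom lone pair (2) give 6 π electrons. That satisfies 4n+2 with n=1, so it is aromatic (furan).
The 4-membered ring has only sp² ring atoms; a planar conformation would have a fully conjugated π system of 4 electrons. But 4 = 4(1), which is 4n not 4n+2, so it is not aromatic (cyclobutadiene) — cyclobutadiene is antiaromatic and distorts to a rectangle.
The second 7-membered ring has only sp² ring atoms; a planar conformation would have a fully conjugated π system of 8 electrons. But 8 = 4(2), which is 4n not 4n+2, so it is not aromatic (cycloheptatrienyl anion).
4 of the 7 rings are aromatic. Total: 4.

4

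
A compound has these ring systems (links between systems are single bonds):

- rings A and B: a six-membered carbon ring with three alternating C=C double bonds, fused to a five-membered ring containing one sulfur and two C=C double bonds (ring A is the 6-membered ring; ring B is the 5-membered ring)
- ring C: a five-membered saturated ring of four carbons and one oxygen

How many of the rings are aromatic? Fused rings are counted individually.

Rings A and B form a fused bicyclic system (with one sulfur) with 9 sp² atoms and 10 π electrons from ring double bonds plus a heteroatom lone pair. 10 = 4(2)+2, so the system is aromatic and both rings count as aromatic (benzothiophene).
Ring C has only sp³ atoms, so it is not fully conjugated — not aromatic (tetrahydrofuran).
Aromatic: A, B. Total: 2.

2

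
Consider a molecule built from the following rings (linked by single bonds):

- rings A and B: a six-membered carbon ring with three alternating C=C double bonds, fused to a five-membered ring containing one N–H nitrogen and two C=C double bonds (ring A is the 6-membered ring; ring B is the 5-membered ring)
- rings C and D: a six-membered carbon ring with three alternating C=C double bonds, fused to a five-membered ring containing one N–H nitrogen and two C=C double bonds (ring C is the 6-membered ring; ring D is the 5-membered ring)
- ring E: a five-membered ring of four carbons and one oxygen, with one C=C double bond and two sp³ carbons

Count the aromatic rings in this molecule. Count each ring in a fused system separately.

4

Rings A and B form a fused bicyclic system (with one N–H) with 9 sp² atoms and 10 π electrons from ring double bonds plus a heteroatom lone pair. 10 = 4(2)+2, so the system is aromatic and both rings count as aromatic (indole).
Rings C and D form a fused bicyclic system (with one N–H) with 9 sp² atoms and 10 π electrons from ring double bonds plus a heteroatom lone pair. 10 = 4(2)+2, so the system is aromatic and both rings count as aromatic (indole).
Ring E has two sp³ carbons, so it is not fully conjugated — not aromatic (2,3-dihydrofuran).
Aromatic: A, B, C, D. Total: 4.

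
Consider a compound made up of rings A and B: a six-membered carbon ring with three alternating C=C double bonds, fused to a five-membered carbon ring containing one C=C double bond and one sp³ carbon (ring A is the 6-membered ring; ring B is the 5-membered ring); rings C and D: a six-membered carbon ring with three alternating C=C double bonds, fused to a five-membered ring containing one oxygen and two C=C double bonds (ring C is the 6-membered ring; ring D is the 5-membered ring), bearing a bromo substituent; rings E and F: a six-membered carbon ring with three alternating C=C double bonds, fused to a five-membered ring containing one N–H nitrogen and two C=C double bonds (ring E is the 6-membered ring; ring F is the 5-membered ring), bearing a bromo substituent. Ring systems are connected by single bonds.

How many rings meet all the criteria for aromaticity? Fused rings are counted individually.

Ring A is fully conjugated (every ring atom contributes a p orbital); 3 ring double bonds give 6 π electrons. 6 = 4(1)+2, so ring A is aromatic (benzene ring).
Ring B has one sp³ carbon, so it is not fully conjugated — not aromatic (cyclopentene ring).
Rings C and D form a fused bicyclic system (with one oxygen) with 9 sp² atoms and 10 π electrons from ring double bonds plus a heteroatom lone pair. 10 = 4(2)+2, so the system is aromatic and both rings count as aromatic (benzofuran).
Rings E and F form a fused bicyclic system (with one N–H) with 9 sp² atoms and 10 π electrons from ring double bonds plus a heteroatom lone pair. 10 = 4(2)+2, so the system is aromatic and both rings count as aromatic (indole).
Aromatic: A, C, D, E, F. Total: 5.

5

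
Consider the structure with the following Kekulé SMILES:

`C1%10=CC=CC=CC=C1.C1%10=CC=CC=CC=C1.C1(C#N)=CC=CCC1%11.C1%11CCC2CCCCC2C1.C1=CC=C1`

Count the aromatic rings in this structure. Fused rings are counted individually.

The SMILES encodes an eight-membered carbon ring with four alternating C=C double bonds; an eight-membered carbon ring with four alternating C=C double bonds; a six-membered carbon ring with two conjugated C=C double bonds and two sp³ carbons; two fused six-membered saturated carbon rings; a four-membered carbon ring with two alternating C=C double bonds.
The 8-membered ring has only sp² ring atoms; a planar conformation would have a fully conjugated π system of 8 electrons. But 8 = 4(2), which is 4n not 4n+2, so it is not aromatic (cyclooctatetraene) — cyclooctatetraene distorts into a non-planar tub to avoid antiaromaticity.
The second 8-membered ring has only sp² ring atoms; a planar conformation would have a fully conjugated π system of 8 electrons. But 8 = 4(2), which is 4n not 4n+2, so it is not aromatic (cyclooctatetraene) — cyclooctatetraene distorts into a non-planar tub to avoid antiaromaticity.
The 6-membered ring has two sp³ carbons, so it is not fully conjugated — not aromatic (1,3-cyclohexadiene).
The second 6-membered ring has only sp³ atoms, so it is not fully conjugated — not aromatic (cyclohexane ring).
The third 6-membered ring has only sp³ atoms, so it is not fully conjugated — not aromatic (cyclohexane ring).
The 4-membered ring has only sp² ring atoms; a planar conformation would have a fully conjugated π system of 4 electrons. But 4 = 4(1), which is 4n not 4n+2, so it is not aromatic (cyclobutadiene) — cyclobutadiene is antiaromatic and distorts to a rectangle.
None of the rings are aromatic. Total: 0.

0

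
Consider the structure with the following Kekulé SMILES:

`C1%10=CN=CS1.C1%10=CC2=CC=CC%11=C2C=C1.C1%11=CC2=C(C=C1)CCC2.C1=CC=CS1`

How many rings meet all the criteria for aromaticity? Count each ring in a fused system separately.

The SMILES encodes a five-membered ring with a sulfur at position 1 and a nitrogen at position 3 (in a C=N bond), with two double bonds; two fused six-membered carbon rings, each with three alternating C=C double bonds; a six-membered carbon ring with three alternating C=C double bonds, fused to a saturated five-membered carbon ring; a five-membered ring of four carbons and one sulfur, with two C=C double bonds.
The 5-membered ring with one sulfur and one =N– is fully conjugated (every ring atom contributes a p orbital); 2 ring double bonds (4 π electrons) plus a heteroatom lone pair (2) give 6 π electrons. 6 = 4(1)+2, so it is aromatic (thiazole).
The fused 6/6-membered bicyclic is a single π system with 10 sp² atoms and 10 π electrons from ring double bonds. 10 = 4(2)+2, so the system is aromatic and both rings count as aromatic (naphthalene).
The 6-membered ring is planar and fully conjugated; 3 ring double bonds give 6 π electrons. Since 6 = 4n+2 (n=1), it is aromatic (benzene ring).
The 5-membered ring has three sp³ carbons, so it is not fully conjugated — not aromatic (cyclopentane ring).
The 5-membered ring with one sulfur is fully conjugated (every ring atom contributes a p orbital); 2 ring double bonds (4 π electrons) plus a heteroatom lone pair (2) give 6 π electrons. Since 6 = 4n+2 (n=1), it is aromatic (thiophene).
5 of the 6 rings are aromatic. Total: 5.

5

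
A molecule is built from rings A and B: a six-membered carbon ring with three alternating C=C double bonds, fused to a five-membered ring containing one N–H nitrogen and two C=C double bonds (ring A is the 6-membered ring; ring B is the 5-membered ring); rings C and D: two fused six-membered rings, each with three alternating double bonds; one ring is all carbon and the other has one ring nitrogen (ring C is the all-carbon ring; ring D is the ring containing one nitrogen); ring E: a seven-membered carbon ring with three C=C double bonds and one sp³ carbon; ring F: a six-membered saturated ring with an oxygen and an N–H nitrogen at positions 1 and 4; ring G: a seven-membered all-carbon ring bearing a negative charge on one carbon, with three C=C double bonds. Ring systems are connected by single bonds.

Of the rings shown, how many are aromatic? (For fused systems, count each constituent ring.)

Rings A and B form a fused bicyclic system (with one N–H) with 9 sp² atoms and 10 π electrons from ring double bonds plus a heteroatom lone pair. 10 = 4(2)+2, so the system is aromatic and both rings count as aromatic (indole).
Rings C and D form a fused bicyclic system (with one nitrogen) with 10 sp² atoms and 10 π electrons from ring double bonds. 10 = 4(2)+2, so the system is aromatic and both rings count as aromatic (quinoline).
Ring E has one sp³ carbon, so it is not fully conjugated — not aromatic (cycloheptatriene).
Ring F has only sp³ atoms, so it is not fully conjugated — not aromatic (morpholine).
Ring G has only sp² ring atoms; a planar conformation would have a fully conjugated π system of 8 electrons. But 8 = 4(2), which is 4n not 4n+2, so ring G is not aromatic (cycloheptatrienyl anion).
Aromatic: A, B, C, D. Total: 4.

4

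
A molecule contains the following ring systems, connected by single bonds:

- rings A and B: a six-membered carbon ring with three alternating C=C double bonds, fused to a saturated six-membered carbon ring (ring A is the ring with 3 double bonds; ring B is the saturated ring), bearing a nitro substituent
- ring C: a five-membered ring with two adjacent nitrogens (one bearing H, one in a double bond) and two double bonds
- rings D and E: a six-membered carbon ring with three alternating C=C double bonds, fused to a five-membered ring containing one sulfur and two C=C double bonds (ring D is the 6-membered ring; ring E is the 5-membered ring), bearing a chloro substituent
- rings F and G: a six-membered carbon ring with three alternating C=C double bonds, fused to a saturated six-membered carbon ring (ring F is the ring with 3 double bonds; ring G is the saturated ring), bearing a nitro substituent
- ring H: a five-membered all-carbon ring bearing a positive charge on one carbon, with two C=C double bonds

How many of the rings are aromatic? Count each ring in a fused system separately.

5

Ring A is planar and fully conjugated; 3 ring double bonds give 6 π electrons. 6 = 4(1)+2, so ring A is aromatic (benzene ring).
Ring B has four sp³ carbons, so it is not fully conjugated — not aromatic (cyclohexane ring).
Ring C is planar and fully conjugated; 2 ring double bonds (4 π electrons) plus a heteroatom lone pair (2) give 6 π electrons. That satisfies 4n+2 with n=1, so ring C is aromatic (pyrazole).
Rings D and E form a fused bicyclic system (with one sulfur) with 9 sp² atoms and 10 π electrons from ring double bonds plus a heteroatom lone pair. 10 = 4(2)+2, so the system is aromatic and both rings count as aromatic (benzothiophene).
Ring F is planar and fully conjugated; 3 ring double bonds give 6 π electrons. Since 6 = 4n+2 (n=1), ring F is aromatic (benzene ring).
Ring G has four sp³ carbons, so it is not fully conjugated — not aromatic (cyclohexane ring).
Ring H has only sp² ring atoms; a planar conformation would have a fully conjugated π system of 4 electrons. But 4 = 4(1), which is 4n not 4n+2, so ring H is not aromatic (cyclopentadienyl cation).
Aromatic: A, C, D, E, F. Total: 5.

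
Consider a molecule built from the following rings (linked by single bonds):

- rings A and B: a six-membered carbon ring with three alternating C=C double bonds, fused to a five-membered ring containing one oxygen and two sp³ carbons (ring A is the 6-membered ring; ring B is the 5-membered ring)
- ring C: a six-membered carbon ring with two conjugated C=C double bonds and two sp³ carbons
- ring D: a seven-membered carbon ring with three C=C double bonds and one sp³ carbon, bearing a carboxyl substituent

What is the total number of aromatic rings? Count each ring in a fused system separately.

Ring A is fully conjugated (every ring atom contributes a p orbital); 3 ring double bonds give 6 π electrons. Since 6 = 4n+2 (n=1), ring A is aromatic (benzene ring).
Ring B has two sp³ carbons, so it is not fully conjugated — not aromatic (oxolane ring).
Ring C has two sp³ carbons, so it is not fully conjugated — not aromatic (1,3-cyclohexadiene).
Ring D has one sp³ carbon, so it is not fully conjugated — not aromatic (cycloheptatriene).
Aromatic: A. Total: 1.

1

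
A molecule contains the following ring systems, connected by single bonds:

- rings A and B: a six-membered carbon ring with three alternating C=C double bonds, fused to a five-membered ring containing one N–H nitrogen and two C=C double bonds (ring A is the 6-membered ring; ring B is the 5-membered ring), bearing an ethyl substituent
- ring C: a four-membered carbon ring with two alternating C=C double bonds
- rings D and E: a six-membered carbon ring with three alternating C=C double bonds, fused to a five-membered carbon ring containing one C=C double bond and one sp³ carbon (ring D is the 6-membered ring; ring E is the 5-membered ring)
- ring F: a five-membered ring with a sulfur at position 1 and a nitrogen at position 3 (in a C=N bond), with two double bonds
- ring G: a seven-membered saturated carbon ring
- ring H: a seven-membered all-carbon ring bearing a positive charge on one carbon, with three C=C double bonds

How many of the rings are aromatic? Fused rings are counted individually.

Rings A and B form a fused bicyclic system (with one N–H) with 9 sp² atoms and 10 π electrons from ring double bonds plus a heteroatom lone pair. 10 = 4(2)+2, so the system is aromatic and both rings count as aromatic (indole).
Ring C has only sp² ring atoms; a planar conformation would have a fully conjugated π system of 4 electrons. But 4 = 4(1), which is 4n not 4n+2, so ring C is not aromatic (cyclobutadiene) — cyclobutadiene is antiaromatic and distorts to a rectangle.
Ring D is planar and fully conjugated; 3 ring double bonds give 6 π electrons. Since 6 = 4n+2 (n=1), ring D is aromatic (benzene ring).
Ring E has one sp³ carbon, so it is not fully conjugated — not aromatic (cyclopentene ring).
Ring F has a continuous p-orbital overlap around the ring; 2 ring double bonds (4 π electrons) plus a heteroatom lone pair (2) give 6 π electrons. 6 = 4(1)+2, so ring F is aromatic (thiazole).
Ring G has only sp³ atoms, so it is not fully conjugated — not aromatic (cycloheptane).
Ring H has a continuous p-orbital overlap around the ring; 3 ring double bonds (6 π electrons) plus the carbocation's empty p orbital (0, but keeps the ring conjugated) give 6 π electrons. 6 = 4(1)+2, so ring H is aromatic (tropylium cation).
Aromatic: A, B, D, F, H. Total: 5.

5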